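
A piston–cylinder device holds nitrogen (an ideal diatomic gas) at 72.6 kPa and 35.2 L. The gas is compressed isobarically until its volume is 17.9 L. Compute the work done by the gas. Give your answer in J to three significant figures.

Isobaric: W = P ΔV.
W = (72.6 kPa)(17.9 − 35.2 L) = (72.6)(-17.3) = -1256 J.

W ≈ -1260 J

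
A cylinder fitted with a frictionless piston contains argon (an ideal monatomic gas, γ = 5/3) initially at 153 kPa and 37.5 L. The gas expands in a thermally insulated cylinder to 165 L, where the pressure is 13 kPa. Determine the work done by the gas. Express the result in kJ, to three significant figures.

W ≈ 5.39 kJ

Adiabatic: W = (P₁V₁ − P₂V₂)/(γ − 1) with γ = 5/3.
P₁V₁ = 5738 J, P₂V₂ = 2145 J.
W = (5738 − 2145) / 0.6667 = 5389 J.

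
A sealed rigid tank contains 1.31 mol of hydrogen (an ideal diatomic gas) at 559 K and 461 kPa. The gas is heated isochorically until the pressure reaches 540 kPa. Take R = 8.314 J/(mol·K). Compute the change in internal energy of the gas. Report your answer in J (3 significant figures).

Constant volume ⇒ W = 0, so Q = ΔU = nCᵥΔT with Cᵥ = 5R/2 = 20.79 J/(mol·K).
At constant V, T₂/T₁ = P₂/P₁ ⇒ ΔT = T₁(P₂/P₁ − 1) = 559·(540/461 − 1) = 95.79 K.
ΔU = (1.31)(20.79)(95.79) = 2608 J.

ΔU ≈ 2610 J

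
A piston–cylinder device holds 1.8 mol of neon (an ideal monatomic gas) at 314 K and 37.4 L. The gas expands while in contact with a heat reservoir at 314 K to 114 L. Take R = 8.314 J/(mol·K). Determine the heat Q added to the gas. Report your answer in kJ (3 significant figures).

Isothermal ⇒ ΔU = 0, so Q = W = nRT ln(V₂/V₁).
Q = (1.8)(8.314)(314) ln(114/37.4) = 4699 × 1.115 = 5237 J.

Q ≈ 5.24 kJ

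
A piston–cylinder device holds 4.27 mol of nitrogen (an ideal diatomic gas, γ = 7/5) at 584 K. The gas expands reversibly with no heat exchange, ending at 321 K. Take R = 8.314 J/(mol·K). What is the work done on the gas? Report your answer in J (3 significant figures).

W ≈ -23300 J

Adiabatic ⇒ Q = 0, so W_by = −ΔU = nCᵥ(T₁ − T₂).
Cᵥ = 5R/2 = 20.79 J/(mol·K).
W = (4.27)(20.79)(584 − 321) = 23342 J.
Work on gas = −W_by = -23342 J.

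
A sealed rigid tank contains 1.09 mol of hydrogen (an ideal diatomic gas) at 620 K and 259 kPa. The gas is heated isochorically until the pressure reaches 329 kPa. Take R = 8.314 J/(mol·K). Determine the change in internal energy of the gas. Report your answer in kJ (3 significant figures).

ΔU ≈ 3.80 kJ

Constant volume ⇒ W = 0, so Q = ΔU = nCᵥΔT with Cᵥ = 5R/2 = 20.79 J/(mol·K).
At constant V, T₂/T₁ = P₂/P₁ ⇒ ΔT = T₁(P₂/P₁ − 1) = 620·(329/259 − 1) = 167.6 K.
ΔU = (1.09)(20.79)(167.6) = 3796 J.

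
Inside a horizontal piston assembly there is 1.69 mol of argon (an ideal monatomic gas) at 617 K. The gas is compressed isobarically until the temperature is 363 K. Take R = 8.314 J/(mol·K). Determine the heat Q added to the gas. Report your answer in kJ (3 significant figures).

Isobaric: W = nRΔT = (1.69)(8.314)(-254) = -3569 J.
ΔU = nCᵥΔT with Cᵥ = 3R/2: ΔU = (1.69)(12.47)(-254) = -5353 J.
Q = ΔU + W = -5353 − 3569 = -8922 J.

Q ≈ -8.92 kJ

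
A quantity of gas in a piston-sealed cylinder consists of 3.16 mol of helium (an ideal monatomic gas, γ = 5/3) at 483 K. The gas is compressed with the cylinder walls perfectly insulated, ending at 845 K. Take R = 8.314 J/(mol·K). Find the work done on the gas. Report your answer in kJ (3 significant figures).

Adiabatic ⇒ Q = 0, so W_by = −ΔU = nCᵥ(T₁ − T₂).
Cᵥ = 3R/2 = 12.47 J/(mol·K).
W = (3.16)(12.47)(483 − 845) = -14266 J.
Work on gas = −W_by = 14266 J.

W ≈ 14.3 kJ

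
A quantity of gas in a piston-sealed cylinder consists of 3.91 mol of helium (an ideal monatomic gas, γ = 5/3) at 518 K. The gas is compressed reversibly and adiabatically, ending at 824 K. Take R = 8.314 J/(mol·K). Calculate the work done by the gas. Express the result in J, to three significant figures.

W ≈ -14900 J

Adiabatic ⇒ Q = 0, so W_by = −ΔU = nCᵥ(T₁ − T₂).
Cᵥ = 3R/2 = 12.47 J/(mol·K).
W = (3.91)(12.47)(518 − 824) = -14921 J.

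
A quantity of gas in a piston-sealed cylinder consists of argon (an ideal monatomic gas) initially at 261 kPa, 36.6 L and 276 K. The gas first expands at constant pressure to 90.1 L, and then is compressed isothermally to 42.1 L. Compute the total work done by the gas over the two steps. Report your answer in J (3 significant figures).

W_total ≈ -3930 J

Step 1 (isobaric): W = PΔV = (261 kPa)(90.1 − 36.6 L) = 13963 J.
After step 1: P = 261 kPa, V = 90.1 L, T = 679.4 K.
Step 2 (isothermal): W = P₁V₁ ln(V₂/V₁) = (23516) ln(42.1/90.1) = -17893 J.
W_total = 13963 − 17893 = -3929 J.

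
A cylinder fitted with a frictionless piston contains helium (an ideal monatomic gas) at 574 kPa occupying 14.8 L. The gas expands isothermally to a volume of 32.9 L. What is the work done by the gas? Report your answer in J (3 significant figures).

W ≈ 6790 J

Isothermal: W = nRT ln(V₂/V₁) = P₁V₁ ln(V₂/V₁).
P₁V₁ = (574 kPa)(14.8 L) = 8495 J.
W = 8495 × ln(32.9/14.8) = 8495 × 0.7988
W_by_gas = 6786 J.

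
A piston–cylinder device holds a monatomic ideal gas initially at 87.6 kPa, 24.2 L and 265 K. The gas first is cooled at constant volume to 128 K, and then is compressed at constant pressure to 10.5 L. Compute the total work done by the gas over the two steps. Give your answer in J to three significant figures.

Step 1 (isochoric): W = 0 (constant volume).
After step 1: P = 42.31 kPa (V unchanged).
Step 2 (isobaric): W = PΔV = (42.31 kPa)(10.5 − 24.2 L) = -579.7 J.
W_total = 0 − 579.7 = -579.7 J.

W_total ≈ -580 J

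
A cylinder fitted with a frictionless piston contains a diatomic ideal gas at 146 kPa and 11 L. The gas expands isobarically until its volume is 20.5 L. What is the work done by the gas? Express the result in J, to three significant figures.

Isobaric: W = P ΔV.
W = (146 kPa)(20.5 − 11 L) = (146)(9.5) = 1387 J.

W ≈ 1390 J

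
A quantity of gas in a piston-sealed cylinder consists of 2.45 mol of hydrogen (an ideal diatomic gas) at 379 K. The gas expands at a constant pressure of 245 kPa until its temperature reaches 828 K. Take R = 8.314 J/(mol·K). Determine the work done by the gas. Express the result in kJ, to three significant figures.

Isobaric: W = P ΔV = nR ΔT.
W = (2.45)(8.314)(828 − 379) = 9146 J.

W ≈ 9.15 kJ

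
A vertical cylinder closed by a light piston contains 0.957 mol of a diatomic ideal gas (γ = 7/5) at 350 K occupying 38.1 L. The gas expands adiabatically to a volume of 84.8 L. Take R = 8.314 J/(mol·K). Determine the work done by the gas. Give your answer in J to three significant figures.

W ≈ 1910 J

Adiabatic: TV^(γ−1) = const with γ = 7/5.
T₂ = T₁ (V₁/V₂)^(γ−1) = 350 × (38.1/84.8)^0.4 = 350 × 0.7261 = 254.1 K.
W_by = nCᵥ(T₁ − T₂) = (0.957)(20.79)(350 − 254.1) = 1907 J.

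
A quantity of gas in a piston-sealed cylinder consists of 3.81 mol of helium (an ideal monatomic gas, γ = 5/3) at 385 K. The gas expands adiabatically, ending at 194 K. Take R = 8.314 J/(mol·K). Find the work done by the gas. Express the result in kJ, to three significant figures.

W ≈ 9.08 kJ

Adiabatic ⇒ Q = 0, so W_by = −ΔU = nCᵥ(T₁ − T₂).
Cᵥ = 3R/2 = 12.47 J/(mol·K).
W = (3.81)(12.47)(385 − 194) = 9075 J.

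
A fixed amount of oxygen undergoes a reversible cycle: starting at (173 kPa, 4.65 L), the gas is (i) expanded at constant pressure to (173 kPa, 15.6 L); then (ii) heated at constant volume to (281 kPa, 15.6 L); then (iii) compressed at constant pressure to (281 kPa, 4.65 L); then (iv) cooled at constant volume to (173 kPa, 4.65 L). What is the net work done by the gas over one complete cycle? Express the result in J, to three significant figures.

Constant-volume legs do no work.
W(i) = (173)(15.6 − 4.65) = 1894 J; W(iii) = (281)(4.65 − 15.6) = -3077 J.
W_net = 1894 − 3077 = -1183 J (the counter-clockwise enclosed area).

W_net ≈ -1180 J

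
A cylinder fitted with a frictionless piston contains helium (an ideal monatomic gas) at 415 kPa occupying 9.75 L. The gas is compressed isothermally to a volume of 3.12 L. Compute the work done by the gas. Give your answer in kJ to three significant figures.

W ≈ -4.61 kJ

Isothermal: W = nRT ln(V₂/V₁) = P₁V₁ ln(V₂/V₁).
P₁V₁ = (415 kPa)(9.75 L) = 4046 J.
W = 4046 × ln(3.12/9.75) = 4046 × -1.139
W_by_gas = -4610 J.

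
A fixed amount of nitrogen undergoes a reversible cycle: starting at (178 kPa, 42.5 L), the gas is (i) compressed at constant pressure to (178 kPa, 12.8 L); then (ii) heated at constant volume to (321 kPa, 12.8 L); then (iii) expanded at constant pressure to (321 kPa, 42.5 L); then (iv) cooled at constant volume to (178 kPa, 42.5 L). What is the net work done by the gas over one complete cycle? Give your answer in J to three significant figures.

W_net ≈ 4250 J

Constant-volume legs do no work.
W(i) = (178)(12.8 − 42.5) = -5287 J; W(iii) = (321)(42.5 − 12.8) = 9534 J.
W_net = -5287 + 9534 = 4247 J (the clockwise enclosed area).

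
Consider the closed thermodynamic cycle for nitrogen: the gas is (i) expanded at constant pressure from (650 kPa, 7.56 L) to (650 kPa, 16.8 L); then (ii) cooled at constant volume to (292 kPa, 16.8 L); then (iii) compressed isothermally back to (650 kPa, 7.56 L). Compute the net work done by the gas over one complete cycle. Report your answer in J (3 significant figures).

W_net ≈ 2090 J

Leg (i): W = PΔV = (650)(16.8 − 7.56) = 6006 J.
Leg (ii): W = 0.
Leg (iii): W = PᵢVᵢ ln(V_f/Vᵢ) = (4906) ln(7.56/16.8) = -3917 J.
W_net = 6006 − 3917 = 2089 J.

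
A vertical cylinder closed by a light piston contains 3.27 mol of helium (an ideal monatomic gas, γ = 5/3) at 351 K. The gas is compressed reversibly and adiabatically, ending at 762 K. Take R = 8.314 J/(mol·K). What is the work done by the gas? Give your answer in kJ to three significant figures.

Adiabatic ⇒ Q = 0, so W_by = −ΔU = nCᵥ(T₁ − T₂).
Cᵥ = 3R/2 = 12.47 J/(mol·K).
W = (3.27)(12.47)(351 − 762) = -16761 J.

W ≈ -16.8 kJ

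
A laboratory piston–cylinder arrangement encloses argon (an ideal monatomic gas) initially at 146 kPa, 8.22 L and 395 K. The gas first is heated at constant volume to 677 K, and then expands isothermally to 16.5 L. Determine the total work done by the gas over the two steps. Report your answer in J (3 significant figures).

W_total ≈ 1430 J

Step 1 (isochoric): W = 0 (constant volume).
After step 1: P = 250.2 kPa (V unchanged).
Step 2 (isothermal): W = P₁V₁ ln(V₂/V₁) = (2057) ln(16.5/8.22) = 1433 J.
W_total = 0 + 1433 = 1433 J.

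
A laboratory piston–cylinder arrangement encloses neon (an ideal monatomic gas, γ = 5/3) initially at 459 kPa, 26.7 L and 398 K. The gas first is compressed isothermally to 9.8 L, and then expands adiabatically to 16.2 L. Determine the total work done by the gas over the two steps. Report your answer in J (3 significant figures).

W_total ≈ -7050 J

Step 1 (isothermal): W = P₁V₁ ln(V₂/V₁) = (12255) ln(9.8/26.7) = -12283 J.
After step 1: P = 1251 kPa, V = 9.8 L, T = 398 K.
Step 2 (adiabatic): W = (P₁V₁ − P₂V₂)/(γ−1) = (12255 − 8766)/0.667 = 5234 J.
W_total = -12283 + 5234 = -7049 J.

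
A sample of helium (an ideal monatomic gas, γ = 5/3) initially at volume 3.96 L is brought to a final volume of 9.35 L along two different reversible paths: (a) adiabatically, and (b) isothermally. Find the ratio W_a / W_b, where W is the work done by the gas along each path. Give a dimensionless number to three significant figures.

W_a / W_b ≈ 0.761

Path (a) adiabatic: W = P₁V₁(1 − (V₁/V₂)^(γ−1))/(γ−1) → W_a/(P₁V₁) = 0.654.
Path (b) isothermal: W = P₁V₁ ln(V₂/V₁) → W_b/(P₁V₁) = 0.8591.
W_a / W_b = 0.654 / 0.8591 = 0.7613.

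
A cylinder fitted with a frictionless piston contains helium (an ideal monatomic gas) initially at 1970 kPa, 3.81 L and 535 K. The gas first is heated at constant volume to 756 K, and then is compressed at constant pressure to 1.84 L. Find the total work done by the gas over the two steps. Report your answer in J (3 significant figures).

Step 1 (isochoric): W = 0 (constant volume).
After step 1: P = 2784 kPa (V unchanged).
Step 2 (isobaric): W = PΔV = (2784 kPa)(1.84 − 3.81 L) = -5484 J.
W_total = 0 − 5484 = -5484 J.

W_total ≈ -5480 J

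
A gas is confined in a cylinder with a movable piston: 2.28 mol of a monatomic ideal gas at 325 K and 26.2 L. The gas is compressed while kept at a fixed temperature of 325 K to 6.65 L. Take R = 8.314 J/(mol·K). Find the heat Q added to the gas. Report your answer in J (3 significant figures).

Isothermal ⇒ ΔU = 0, so Q = W = nRT ln(V₂/V₁).
Q = (2.28)(8.314)(325) ln(6.65/26.2) = 6161 × -1.371 = -8447 J.

Q ≈ -8450 J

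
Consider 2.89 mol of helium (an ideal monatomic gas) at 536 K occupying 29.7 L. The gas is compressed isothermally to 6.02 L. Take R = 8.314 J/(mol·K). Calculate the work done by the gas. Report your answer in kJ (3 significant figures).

Isothermal: W = nRT ln(V₂/V₁).
W = (2.89)(8.314)(536) × ln(6.02/29.7)
  = 12879 × -1.596
W_by_gas = -20555 J.

W ≈ -20.6 kJ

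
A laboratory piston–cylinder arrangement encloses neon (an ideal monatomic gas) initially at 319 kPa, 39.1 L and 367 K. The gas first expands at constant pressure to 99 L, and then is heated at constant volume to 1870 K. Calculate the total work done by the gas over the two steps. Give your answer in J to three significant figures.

W_total ≈ 19100 J

Step 1 (isobaric): W = PΔV = (319 kPa)(99 − 39.1 L) = 19108 J.
Step 2 (isochoric): W = 0 (constant volume).
W_total = 19108 + 0 = 19108 J.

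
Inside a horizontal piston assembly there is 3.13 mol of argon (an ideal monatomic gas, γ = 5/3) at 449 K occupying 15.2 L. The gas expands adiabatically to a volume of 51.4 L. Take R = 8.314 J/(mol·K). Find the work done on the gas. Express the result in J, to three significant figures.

Adiabatic: TV^(γ−1) = const with γ = 5/3.
T₂ = T₁ (V₁/V₂)^(γ−1) = 449 × (15.2/51.4)^0.667 = 449 × 0.4439 = 199.3 K.
W_by = nCᵥ(T₁ − T₂) = (3.13)(12.47)(449 − 199.3) = 9747 J.
Work on gas = −W_by = -9747 J.

W ≈ -9750 J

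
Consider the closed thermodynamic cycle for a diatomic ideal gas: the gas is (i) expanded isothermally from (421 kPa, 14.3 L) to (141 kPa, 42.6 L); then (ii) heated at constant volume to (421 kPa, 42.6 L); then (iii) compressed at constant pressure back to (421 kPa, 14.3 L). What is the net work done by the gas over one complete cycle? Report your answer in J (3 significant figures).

Leg (i): W = PᵢVᵢ ln(V_f/Vᵢ) = (6020) ln(42.6/14.3) = 6572 J.
Leg (ii): W = 0.
Leg (iii): W = PΔV = (421)(14.3 − 42.6) = -11914 J.
W_net = 6572 − 11914 = -5343 J.

W_net ≈ -5340 J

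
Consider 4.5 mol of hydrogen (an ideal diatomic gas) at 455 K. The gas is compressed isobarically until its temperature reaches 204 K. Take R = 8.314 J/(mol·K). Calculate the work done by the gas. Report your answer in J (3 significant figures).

Isobaric: W = P ΔV = nR ΔT.
W = (4.5)(8.314)(204 − 455) = -9391 J.

W ≈ -9390 J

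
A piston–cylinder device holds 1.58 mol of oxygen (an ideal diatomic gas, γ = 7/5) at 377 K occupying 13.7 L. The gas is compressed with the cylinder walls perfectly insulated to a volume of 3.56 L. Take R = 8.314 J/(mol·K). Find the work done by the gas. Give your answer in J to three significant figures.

Adiabatic: TV^(γ−1) = const with γ = 7/5.
T₂ = T₁ (V₁/V₂)^(γ−1) = 377 × (13.7/3.56)^0.4 = 377 × 1.714 = 646.3 K.
W_by = nCᵥ(T₁ − T₂) = (1.58)(20.79)(377 − 646.3) = -8845 J.

W ≈ -8840 J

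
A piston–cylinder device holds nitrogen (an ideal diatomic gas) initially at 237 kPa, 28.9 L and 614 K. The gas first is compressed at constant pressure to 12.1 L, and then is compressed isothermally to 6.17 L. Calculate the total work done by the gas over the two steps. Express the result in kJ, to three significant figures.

Step 1 (isobaric): W = PΔV = (237 kPa)(12.1 − 28.9 L) = -3982 J.
After step 1: P = 237 kPa, V = 12.1 L, T = 257.1 K.
Step 2 (isothermal): W = P₁V₁ ln(V₂/V₁) = (2868) ln(6.17/12.1) = -1931 J.
W_total = -3982 − 1931 = -5913 J.

W_total ≈ -5.91 kJ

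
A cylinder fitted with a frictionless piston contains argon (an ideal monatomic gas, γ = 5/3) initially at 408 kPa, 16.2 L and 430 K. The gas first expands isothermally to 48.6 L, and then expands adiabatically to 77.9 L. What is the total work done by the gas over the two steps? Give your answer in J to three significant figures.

Step 1 (isothermal): W = P₁V₁ ln(V₂/V₁) = (6610) ln(48.6/16.2) = 7261 J.
After step 1: P = 136 kPa, V = 48.6 L, T = 430 K.
Step 2 (adiabatic): W = (P₁V₁ − P₂V₂)/(γ−1) = (6610 − 4826)/0.667 = 2676 J.
W_total = 7261 + 2676 = 9937 J.

W_total ≈ 9940 J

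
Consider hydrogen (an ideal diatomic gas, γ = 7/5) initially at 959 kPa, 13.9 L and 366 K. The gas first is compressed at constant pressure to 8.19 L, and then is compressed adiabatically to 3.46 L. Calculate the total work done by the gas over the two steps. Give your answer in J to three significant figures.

W_total ≈ -13600 J

Step 1 (isobaric): W = PΔV = (959 kPa)(8.19 − 13.9 L) = -5476 J.
After step 1: P = 959 kPa, V = 8.19 L, T = 215.7 K.
Step 2 (adiabatic): W = (P₁V₁ − P₂V₂)/(γ−1) = (7854 − 11086)/0.4 = -8080 J.
W_total = -5476 − 8080 = -13556 J.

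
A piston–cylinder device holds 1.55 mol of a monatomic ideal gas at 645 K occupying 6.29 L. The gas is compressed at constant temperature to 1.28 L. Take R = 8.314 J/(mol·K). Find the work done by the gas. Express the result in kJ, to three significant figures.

W ≈ -13.2 kJ

Isothermal: W = nRT ln(V₂/V₁).
W = (1.55)(8.314)(645) × ln(1.28/6.29)
  = 8312 × -1.592
W_by_gas = -13233 J.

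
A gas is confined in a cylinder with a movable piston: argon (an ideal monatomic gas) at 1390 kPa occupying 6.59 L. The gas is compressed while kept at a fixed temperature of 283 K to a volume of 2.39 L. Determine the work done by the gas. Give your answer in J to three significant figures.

W ≈ -9290 J

Isothermal: W = nRT ln(V₂/V₁) = P₁V₁ ln(V₂/V₁).
P₁V₁ = (1390 kPa)(6.59 L) = 9160 J.
W = 9160 × ln(2.39/6.59) = 9160 × -1.014
W_by_gas = -9291 J.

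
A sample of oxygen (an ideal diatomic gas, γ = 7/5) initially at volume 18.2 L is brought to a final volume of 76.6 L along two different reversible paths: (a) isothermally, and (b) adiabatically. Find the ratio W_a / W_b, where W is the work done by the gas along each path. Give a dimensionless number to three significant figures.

Path (a) isothermal: W = P₁V₁ ln(V₂/V₁) → W_a/(P₁V₁) = 1.437.
Path (b) adiabatic: W = P₁V₁(1 − (V₁/V₂)^(γ−1))/(γ−1) → W_b/(P₁V₁) = 1.093.
W_a / W_b = 1.437 / 1.093 = 1.315.

W_a / W_b ≈ 1.31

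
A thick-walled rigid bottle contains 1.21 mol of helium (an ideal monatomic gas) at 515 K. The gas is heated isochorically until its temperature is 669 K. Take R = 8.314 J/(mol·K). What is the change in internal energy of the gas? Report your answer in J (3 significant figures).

ΔU ≈ 2320 J

Constant volume ⇒ W = 0, so Q = ΔU = nCᵥΔT with Cᵥ = 3R/2 = 12.47 J/(mol·K).
ΔU = (1.21)(12.47)(669 − 515) = 2324 J.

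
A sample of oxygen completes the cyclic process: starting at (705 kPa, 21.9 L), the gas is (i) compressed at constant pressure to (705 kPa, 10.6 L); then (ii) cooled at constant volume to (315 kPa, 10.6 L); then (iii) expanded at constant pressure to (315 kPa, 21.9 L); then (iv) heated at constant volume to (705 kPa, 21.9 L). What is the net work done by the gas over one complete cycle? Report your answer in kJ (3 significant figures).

Constant-volume legs do no work.
W(i) = (705)(10.6 − 21.9) = -7966 J; W(iii) = (315)(21.9 − 10.6) = 3559 J.
W_net = -7966 + 3559 = -4407 J (the counter-clockwise enclosed area).

W_net ≈ -4.41 kJ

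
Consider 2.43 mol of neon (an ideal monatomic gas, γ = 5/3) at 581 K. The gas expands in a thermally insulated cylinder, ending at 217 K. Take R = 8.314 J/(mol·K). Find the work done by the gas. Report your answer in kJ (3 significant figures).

W ≈ 11.0 kJ

Adiabatic ⇒ Q = 0, so W_by = −ΔU = nCᵥ(T₁ − T₂).
Cᵥ = 3R/2 = 12.47 J/(mol·K).
W = (2.43)(12.47)(581 − 217) = 11031 J.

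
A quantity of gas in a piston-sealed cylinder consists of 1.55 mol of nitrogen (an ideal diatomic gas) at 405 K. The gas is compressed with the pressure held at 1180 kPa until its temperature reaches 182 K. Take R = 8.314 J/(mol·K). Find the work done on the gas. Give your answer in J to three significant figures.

W ≈ 2870 J

Isobaric: W = P ΔV = nR ΔT.
W = (1.55)(8.314)(182 − 405) = -2874 J.
Work on gas = −W_by = 2874 J.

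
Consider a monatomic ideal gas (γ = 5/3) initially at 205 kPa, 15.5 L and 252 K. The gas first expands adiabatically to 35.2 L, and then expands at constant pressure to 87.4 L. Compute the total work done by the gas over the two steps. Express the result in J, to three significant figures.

Step 1 (adiabatic): W = (P₁V₁ − P₂V₂)/(γ−1) = (3178 − 1839)/0.667 = 2008 J.
After step 1: P = 52.25 kPa, V = 35.2 L, T = 145.9 K.
Step 2 (isobaric): W = PΔV = (52.25 kPa)(87.4 − 35.2 L) = 2727 J.
W_total = 2008 + 2727 = 4735 J.

W_total ≈ 4730 J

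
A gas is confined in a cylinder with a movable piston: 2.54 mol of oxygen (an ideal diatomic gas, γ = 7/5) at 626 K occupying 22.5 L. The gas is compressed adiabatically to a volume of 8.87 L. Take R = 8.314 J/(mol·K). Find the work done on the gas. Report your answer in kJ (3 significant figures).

W ≈ 14.9 kJ

Adiabatic: TV^(γ−1) = const with γ = 7/5.
T₂ = T₁ (V₁/V₂)^(γ−1) = 626 × (22.5/8.87)^0.4 = 626 × 1.451 = 908.4 K.
W_by = nCᵥ(T₁ − T₂) = (2.54)(20.79)(626 − 908.4) = -14909 J.
Work on gas = −W_by = 14909 J.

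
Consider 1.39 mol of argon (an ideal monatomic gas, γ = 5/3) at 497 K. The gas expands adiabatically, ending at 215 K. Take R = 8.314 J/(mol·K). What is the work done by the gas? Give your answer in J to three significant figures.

W ≈ 4890 J

Adiabatic ⇒ Q = 0, so W_by = −ΔU = nCᵥ(T₁ − T₂).
Cᵥ = 3R/2 = 12.47 J/(mol·K).
W = (1.39)(12.47)(497 − 215) = 4888 J.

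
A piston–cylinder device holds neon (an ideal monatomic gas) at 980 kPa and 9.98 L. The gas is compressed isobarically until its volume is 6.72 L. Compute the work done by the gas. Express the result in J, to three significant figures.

W ≈ -3190 J

Isobaric: W = P ΔV.
W = (980 kPa)(6.72 − 9.98 L) = (980)(-3.26) = -3195 J.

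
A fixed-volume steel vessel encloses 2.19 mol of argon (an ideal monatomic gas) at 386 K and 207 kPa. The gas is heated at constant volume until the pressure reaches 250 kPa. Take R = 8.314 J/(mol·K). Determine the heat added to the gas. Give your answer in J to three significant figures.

Q ≈ 2190 J

Constant volume ⇒ W = 0, so Q = ΔU = nCᵥΔT with Cᵥ = 3R/2 = 12.47 J/(mol·K).
At constant V, T₂/T₁ = P₂/P₁ ⇒ ΔT = T₁(P₂/P₁ − 1) = 386·(250/207 − 1) = 80.18 K.
ΔU = (2.19)(12.47)(80.18) = 2190 J.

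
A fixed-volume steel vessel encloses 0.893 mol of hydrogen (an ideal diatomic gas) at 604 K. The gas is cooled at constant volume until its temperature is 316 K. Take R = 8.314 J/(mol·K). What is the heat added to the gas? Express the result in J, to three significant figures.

Q ≈ -5350 J

Constant volume ⇒ W = 0, so Q = ΔU = nCᵥΔT with Cᵥ = 5R/2 = 20.79 J/(mol·K).
ΔU = (0.893)(20.79)(316 − 604) = -5346 J.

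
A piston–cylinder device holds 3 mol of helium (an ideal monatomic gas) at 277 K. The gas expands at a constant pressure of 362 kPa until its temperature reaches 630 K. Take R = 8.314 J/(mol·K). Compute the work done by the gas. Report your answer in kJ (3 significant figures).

Isobaric: W = P ΔV = nR ΔT.
W = (3)(8.314)(630 − 277) = 8805 J.

W ≈ 8.80 kJ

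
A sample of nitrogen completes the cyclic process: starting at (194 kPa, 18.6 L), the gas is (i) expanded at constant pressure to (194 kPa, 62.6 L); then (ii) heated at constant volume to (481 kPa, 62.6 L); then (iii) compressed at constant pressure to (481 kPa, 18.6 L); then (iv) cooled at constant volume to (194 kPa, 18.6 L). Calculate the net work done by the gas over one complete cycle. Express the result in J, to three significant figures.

W_net ≈ -12600 J

Constant-volume legs do no work.
W(i) = (194)(62.6 − 18.6) = 8536 J; W(iii) = (481)(18.6 − 62.6) = -21164 J.
W_net = 8536 − 21164 = -12628 J (the counter-clockwise enclosed area).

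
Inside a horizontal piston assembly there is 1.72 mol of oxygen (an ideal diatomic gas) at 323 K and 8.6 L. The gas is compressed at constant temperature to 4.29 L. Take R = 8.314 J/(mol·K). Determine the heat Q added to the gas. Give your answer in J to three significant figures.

Q ≈ -3210 J

Isothermal ⇒ ΔU = 0, so Q = W = nRT ln(V₂/V₁).
Q = (1.72)(8.314)(323) ln(4.29/8.6) = 4619 × -0.6955 = -3212 J.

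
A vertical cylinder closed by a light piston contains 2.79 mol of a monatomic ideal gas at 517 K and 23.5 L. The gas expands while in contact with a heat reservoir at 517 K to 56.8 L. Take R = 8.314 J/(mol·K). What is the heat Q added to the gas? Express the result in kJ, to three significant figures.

Isothermal ⇒ ΔU = 0, so Q = W = nRT ln(V₂/V₁).
Q = (2.79)(8.314)(517) ln(56.8/23.5) = 11992 × 0.8825 = 10584 J.

Q ≈ 10.6 kJ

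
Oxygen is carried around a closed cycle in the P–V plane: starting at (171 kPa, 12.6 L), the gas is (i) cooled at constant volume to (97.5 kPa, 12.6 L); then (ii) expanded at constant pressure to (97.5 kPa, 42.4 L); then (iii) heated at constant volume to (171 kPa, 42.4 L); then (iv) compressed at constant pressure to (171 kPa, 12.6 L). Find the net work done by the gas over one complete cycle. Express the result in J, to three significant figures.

Constant-volume legs do no work.
W(ii) = (97.5)(42.4 − 12.6) = 2905 J; W(iv) = (171)(12.6 − 42.4) = -5096 J.
W_net = 2905 − 5096 = -2190 J (the counter-clockwise enclosed area).

W_net ≈ -2190 J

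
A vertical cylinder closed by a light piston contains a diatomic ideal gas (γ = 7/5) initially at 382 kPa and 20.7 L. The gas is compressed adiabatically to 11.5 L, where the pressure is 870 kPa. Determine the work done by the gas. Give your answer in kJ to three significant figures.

W ≈ -5.24 kJ

Adiabatic: W = (P₁V₁ − P₂V₂)/(γ − 1) with γ = 7/5.
P₁V₁ = 7907 J, P₂V₂ = 10005 J.
W = (7907 − 10005) / 0.4 = -5244 J.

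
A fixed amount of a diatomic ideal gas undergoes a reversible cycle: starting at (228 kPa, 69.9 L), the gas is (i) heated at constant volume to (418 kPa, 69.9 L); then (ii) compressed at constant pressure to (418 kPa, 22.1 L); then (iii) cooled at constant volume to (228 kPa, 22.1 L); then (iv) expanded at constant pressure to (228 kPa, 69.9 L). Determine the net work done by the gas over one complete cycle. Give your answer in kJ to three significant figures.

Constant-volume legs do no work.
W(ii) = (418)(22.1 − 69.9) = -19980 J; W(iv) = (228)(69.9 − 22.1) = 10898 J.
W_net = -19980 + 10898 = -9082 J (the counter-clockwise enclosed area).

W_net ≈ -9.08 kJ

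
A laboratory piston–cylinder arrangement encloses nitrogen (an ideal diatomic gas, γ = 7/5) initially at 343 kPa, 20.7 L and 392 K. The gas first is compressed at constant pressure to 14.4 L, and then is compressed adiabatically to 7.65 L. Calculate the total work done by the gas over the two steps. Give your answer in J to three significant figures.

Step 1 (isobaric): W = PΔV = (343 kPa)(14.4 − 20.7 L) = -2161 J.
After step 1: P = 343 kPa, V = 14.4 L, T = 272.7 K.
Step 2 (adiabatic): W = (P₁V₁ − P₂V₂)/(γ−1) = (4939 − 6361)/0.4 = -3555 J.
W_total = -2161 − 3555 = -5716 J.

W_total ≈ -5720 J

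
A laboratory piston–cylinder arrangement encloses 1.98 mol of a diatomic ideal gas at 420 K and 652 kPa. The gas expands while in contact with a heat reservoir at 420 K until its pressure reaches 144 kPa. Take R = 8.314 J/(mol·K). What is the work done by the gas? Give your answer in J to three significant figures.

W ≈ 10400 J

Isothermal process: W = nRT ln(V₂/V₁) = nRT ln(P₁/P₂).
W = (1.98)(8.314)(420) × ln(652/144)
  = 6914 × ln(4.528) = 6914 × 1.51
W_by_gas = 10442 J.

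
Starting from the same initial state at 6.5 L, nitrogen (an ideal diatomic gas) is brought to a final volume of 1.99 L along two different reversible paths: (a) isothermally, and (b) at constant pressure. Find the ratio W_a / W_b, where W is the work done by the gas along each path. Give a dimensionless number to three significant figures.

W_a / W_b ≈ 1.71

Path (a) isothermal: W = P₁V₁ ln(V₂/V₁) → W_a/(P₁V₁) = -1.184.
Path (b) isobaric: W = P₁(V₂ − V₁) → W_b/(P₁V₁) = -0.6938.
W_a / W_b = -1.184 / -0.6938 = 1.706.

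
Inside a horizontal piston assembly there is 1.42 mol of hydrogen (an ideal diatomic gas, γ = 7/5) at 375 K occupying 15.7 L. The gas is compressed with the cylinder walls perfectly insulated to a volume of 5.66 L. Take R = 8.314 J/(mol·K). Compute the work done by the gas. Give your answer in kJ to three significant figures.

W ≈ -5.58 kJ

Adiabatic: TV^(γ−1) = const with γ = 7/5.
T₂ = T₁ (V₁/V₂)^(γ−1) = 375 × (15.7/5.66)^0.4 = 375 × 1.504 = 564 K.
W_by = nCᵥ(T₁ − T₂) = (1.42)(20.79)(375 − 564) = -5578 J.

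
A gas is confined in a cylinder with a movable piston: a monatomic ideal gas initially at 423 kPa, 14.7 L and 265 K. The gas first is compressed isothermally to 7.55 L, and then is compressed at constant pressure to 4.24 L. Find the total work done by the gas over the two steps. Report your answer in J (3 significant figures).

W_total ≈ -6870 J

Step 1 (isothermal): W = P₁V₁ ln(V₂/V₁) = (6218) ln(7.55/14.7) = -4143 J.
After step 1: P = 823.6 kPa, V = 7.55 L, T = 265 K.
Step 2 (isobaric): W = PΔV = (823.6 kPa)(4.24 − 7.55 L) = -2726 J.
W_total = -4143 − 2726 = -6869 J.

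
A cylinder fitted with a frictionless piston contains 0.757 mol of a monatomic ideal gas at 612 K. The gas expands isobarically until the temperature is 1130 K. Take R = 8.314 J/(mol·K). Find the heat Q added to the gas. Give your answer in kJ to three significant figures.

Isobaric: W = nRΔT = (0.757)(8.314)(518) = 3260 J.
ΔU = nCᵥΔT with Cᵥ = 3R/2: ΔU = (0.757)(12.47)(518) = 4890 J.
Q = ΔU + W = 4890 + 3260 = 8150 J.

Q ≈ 8.15 kJ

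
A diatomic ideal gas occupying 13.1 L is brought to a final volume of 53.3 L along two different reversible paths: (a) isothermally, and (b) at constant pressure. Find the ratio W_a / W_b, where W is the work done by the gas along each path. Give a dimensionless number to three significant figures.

Path (a) isothermal: W = P₁V₁ ln(V₂/V₁) → W_a/(P₁V₁) = 1.403.
Path (b) isobaric: W = P₁(V₂ − V₁) → W_b/(P₁V₁) = 3.069.
W_a / W_b = 1.403 / 3.069 = 0.4573.

W_a / W_b ≈ 0.457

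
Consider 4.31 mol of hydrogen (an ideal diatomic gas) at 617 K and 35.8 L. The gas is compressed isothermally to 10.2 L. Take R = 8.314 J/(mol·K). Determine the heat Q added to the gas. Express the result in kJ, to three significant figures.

Q ≈ -27.8 kJ

Isothermal ⇒ ΔU = 0, so Q = W = nRT ln(V₂/V₁).
Q = (4.31)(8.314)(617) ln(10.2/35.8) = 22109 × -1.256 = -27759 J.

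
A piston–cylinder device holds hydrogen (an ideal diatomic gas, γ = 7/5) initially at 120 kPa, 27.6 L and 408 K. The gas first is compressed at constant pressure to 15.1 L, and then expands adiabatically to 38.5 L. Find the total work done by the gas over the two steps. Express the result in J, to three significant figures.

W_total ≈ -85.3 J

Step 1 (isobaric): W = PΔV = (120 kPa)(15.1 − 27.6 L) = -1500 J.
After step 1: P = 120 kPa, V = 15.1 L, T = 223.2 K.
Step 2 (adiabatic): W = (P₁V₁ − P₂V₂)/(γ−1) = (1812 − 1246)/0.4 = 1415 J.
W_total = -1500 + 1415 = -85.33 J.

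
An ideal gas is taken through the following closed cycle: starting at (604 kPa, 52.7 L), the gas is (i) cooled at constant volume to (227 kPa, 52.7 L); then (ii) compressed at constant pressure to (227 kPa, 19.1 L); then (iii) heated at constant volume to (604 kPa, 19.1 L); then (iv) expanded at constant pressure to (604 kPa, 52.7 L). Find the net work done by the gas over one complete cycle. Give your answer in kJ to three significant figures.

Constant-volume legs do no work.
W(ii) = (227)(19.1 − 52.7) = -7627 J; W(iv) = (604)(52.7 − 19.1) = 20294 J.
W_net = -7627 + 20294 = 12667 J (the clockwise enclosed area).

W_net ≈ 12.7 kJ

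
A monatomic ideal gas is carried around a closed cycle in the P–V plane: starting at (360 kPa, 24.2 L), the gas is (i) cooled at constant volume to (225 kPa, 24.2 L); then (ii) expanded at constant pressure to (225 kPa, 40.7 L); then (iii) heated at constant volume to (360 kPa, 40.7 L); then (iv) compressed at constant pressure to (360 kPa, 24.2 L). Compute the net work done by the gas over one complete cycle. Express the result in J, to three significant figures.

Constant-volume legs do no work.
W(ii) = (225)(40.7 − 24.2) = 3713 J; W(iv) = (360)(24.2 − 40.7) = -5940 J.
W_net = 3713 − 5940 = -2228 J (the counter-clockwise enclosed area).

W_net ≈ -2230 J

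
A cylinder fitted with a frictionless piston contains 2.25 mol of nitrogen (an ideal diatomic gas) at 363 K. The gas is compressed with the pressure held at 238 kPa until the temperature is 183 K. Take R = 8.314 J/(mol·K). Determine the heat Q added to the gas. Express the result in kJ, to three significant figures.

Q ≈ -11.8 kJ

Isobaric: W = nRΔT = (2.25)(8.314)(-180) = -3367 J.
ΔU = nCᵥΔT with Cᵥ = 5R/2: ΔU = (2.25)(20.79)(-180) = -8418 J.
Q = ΔU + W = -8418 − 3367 = -11785 J.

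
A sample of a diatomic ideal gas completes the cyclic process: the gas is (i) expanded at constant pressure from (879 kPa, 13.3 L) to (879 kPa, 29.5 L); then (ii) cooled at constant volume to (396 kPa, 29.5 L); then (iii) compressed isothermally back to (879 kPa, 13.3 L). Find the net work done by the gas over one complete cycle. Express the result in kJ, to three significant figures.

W_net ≈ 4.93 kJ

Leg (i): W = PΔV = (879)(29.5 − 13.3) = 14240 J.
Leg (ii): W = 0.
Leg (iii): W = PᵢVᵢ ln(V_f/Vᵢ) = (11682) ln(13.3/29.5) = -9306 J.
W_net = 14240 − 9306 = 4934 J.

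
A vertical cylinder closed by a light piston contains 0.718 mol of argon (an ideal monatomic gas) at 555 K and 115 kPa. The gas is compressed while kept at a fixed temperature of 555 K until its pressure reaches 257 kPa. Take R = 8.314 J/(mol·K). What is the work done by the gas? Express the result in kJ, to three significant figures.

Isothermal process: W = nRT ln(V₂/V₁) = nRT ln(P₁/P₂).
W = (0.718)(8.314)(555) × ln(115/257)
  = 3313 × ln(0.4475) = 3313 × -0.8041
W_by_gas = -2664 J.

W ≈ -2.66 kJ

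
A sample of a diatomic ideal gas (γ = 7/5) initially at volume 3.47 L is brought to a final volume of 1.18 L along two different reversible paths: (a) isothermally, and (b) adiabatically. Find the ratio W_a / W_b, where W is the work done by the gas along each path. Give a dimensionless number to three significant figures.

Path (a) isothermal: W = P₁V₁ ln(V₂/V₁) → W_a/(P₁V₁) = -1.079.
Path (b) adiabatic: W = P₁V₁(1 − (V₁/V₂)^(γ−1))/(γ−1) → W_b/(P₁V₁) = -1.349.
W_a / W_b = -1.079 / -1.349 = 0.7997.

W_a / W_b ≈ 0.800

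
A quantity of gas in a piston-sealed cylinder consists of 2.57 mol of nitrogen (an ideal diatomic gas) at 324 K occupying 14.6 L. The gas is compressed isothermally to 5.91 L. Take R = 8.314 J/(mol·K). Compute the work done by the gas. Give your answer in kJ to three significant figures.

W ≈ -6.26 kJ

Isothermal: W = nRT ln(V₂/V₁).
W = (2.57)(8.314)(324) × ln(5.91/14.6)
  = 6923 × -0.9044
W_by_gas = -6261 J.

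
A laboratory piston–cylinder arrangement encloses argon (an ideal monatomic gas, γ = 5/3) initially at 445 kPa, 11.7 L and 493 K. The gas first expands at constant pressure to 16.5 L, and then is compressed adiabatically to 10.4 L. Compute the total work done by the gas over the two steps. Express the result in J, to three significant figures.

Step 1 (isobaric): W = PΔV = (445 kPa)(16.5 − 11.7 L) = 2136 J.
After step 1: P = 445 kPa, V = 16.5 L, T = 695.3 K.
Step 2 (adiabatic): W = (P₁V₁ − P₂V₂)/(γ−1) = (7342 − 9988)/0.667 = -3968 J.
W_total = 2136 − 3968 = -1832 J.

W_total ≈ -1830 J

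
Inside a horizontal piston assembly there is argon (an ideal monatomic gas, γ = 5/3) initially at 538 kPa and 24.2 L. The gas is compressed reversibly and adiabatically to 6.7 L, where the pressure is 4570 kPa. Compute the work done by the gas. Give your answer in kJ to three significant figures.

Adiabatic: W = (P₁V₁ − P₂V₂)/(γ − 1) with γ = 5/3.
P₁V₁ = 13020 J, P₂V₂ = 30619 J.
W = (13020 − 30619) / 0.6667 = -26399 J.

W ≈ -26.4 kJ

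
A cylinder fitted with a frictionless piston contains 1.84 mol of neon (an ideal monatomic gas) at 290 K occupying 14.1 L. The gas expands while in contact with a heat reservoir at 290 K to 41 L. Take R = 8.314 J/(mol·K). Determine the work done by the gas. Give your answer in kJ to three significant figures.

Isothermal: W = nRT ln(V₂/V₁).
W = (1.84)(8.314)(290) × ln(41/14.1)
  = 4436 × 1.067
W_by_gas = 4735 J.

W ≈ 4.74 kJ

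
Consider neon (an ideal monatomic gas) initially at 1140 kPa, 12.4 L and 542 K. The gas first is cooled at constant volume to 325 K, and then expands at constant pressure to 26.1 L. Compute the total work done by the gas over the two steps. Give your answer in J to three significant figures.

W_total ≈ 9370 J

Step 1 (isochoric): W = 0 (constant volume).
After step 1: P = 683.6 kPa (V unchanged).
Step 2 (isobaric): W = PΔV = (683.6 kPa)(26.1 − 12.4 L) = 9365 J.
W_total = 0 + 9365 = 9365 J.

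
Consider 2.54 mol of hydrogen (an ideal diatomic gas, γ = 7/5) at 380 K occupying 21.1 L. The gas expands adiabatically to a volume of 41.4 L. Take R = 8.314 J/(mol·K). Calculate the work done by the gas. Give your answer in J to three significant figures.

W ≈ 4740 J

Adiabatic: TV^(γ−1) = const with γ = 7/5.
T₂ = T₁ (V₁/V₂)^(γ−1) = 380 × (21.1/41.4)^0.4 = 380 × 0.7637 = 290.2 K.
W_by = nCᵥ(T₁ − T₂) = (2.54)(20.79)(380 − 290.2) = 4741 J.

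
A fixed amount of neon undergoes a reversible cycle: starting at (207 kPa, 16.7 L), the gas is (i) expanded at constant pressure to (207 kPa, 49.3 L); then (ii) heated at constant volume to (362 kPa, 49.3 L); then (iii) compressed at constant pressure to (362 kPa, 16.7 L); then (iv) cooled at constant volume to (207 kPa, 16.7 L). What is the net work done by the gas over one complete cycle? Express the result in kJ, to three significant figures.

W_net ≈ -5.05 kJ

Constant-volume legs do no work.
W(i) = (207)(49.3 − 16.7) = 6748 J; W(iii) = (362)(16.7 − 49.3) = -11801 J.
W_net = 6748 − 11801 = -5053 J (the counter-clockwise enclosed area).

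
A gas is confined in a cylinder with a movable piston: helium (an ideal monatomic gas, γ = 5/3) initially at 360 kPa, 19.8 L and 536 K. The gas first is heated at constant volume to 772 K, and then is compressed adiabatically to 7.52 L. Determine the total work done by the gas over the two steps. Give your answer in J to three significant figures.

W_total ≈ -14000 J

Step 1 (isochoric): W = 0 (constant volume).
After step 1: P = 518.5 kPa (V unchanged).
Step 2 (adiabatic): W = (P₁V₁ − P₂V₂)/(γ−1) = (10266 − 19576)/0.667 = -13964 J.
W_total = 0 − 13964 = -13964 J.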